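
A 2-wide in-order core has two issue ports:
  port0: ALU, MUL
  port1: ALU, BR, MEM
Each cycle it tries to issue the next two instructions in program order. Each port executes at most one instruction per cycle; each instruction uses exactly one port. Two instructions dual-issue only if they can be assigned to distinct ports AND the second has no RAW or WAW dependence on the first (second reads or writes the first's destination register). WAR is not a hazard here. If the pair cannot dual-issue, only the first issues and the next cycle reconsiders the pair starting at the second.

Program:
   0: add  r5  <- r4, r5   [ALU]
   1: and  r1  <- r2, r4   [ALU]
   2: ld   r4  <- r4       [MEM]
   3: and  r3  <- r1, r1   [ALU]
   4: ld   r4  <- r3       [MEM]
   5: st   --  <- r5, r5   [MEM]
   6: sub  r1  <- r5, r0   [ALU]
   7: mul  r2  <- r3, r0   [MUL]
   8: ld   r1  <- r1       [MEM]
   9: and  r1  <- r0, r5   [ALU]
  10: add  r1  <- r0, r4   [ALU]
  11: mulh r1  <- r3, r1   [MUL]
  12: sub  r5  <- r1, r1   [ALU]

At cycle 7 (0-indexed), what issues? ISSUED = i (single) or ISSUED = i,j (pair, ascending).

ISSUED = 11

t=0 i0+i1:add;and ; dual
t=1 i2+i3:ld;and ; dual
t=2 i4:ld ; no-port MEM/MEM
t=3 i5+i6:st;sub ; dual
t=4 i7+i8:mul;ld ; dual
t=5 i9:and ; WAW r1
t=6 i10:add ; RAW+WAW r1
t=7 i11:mulh ; RAW r1
t=8 i12:sub ; tail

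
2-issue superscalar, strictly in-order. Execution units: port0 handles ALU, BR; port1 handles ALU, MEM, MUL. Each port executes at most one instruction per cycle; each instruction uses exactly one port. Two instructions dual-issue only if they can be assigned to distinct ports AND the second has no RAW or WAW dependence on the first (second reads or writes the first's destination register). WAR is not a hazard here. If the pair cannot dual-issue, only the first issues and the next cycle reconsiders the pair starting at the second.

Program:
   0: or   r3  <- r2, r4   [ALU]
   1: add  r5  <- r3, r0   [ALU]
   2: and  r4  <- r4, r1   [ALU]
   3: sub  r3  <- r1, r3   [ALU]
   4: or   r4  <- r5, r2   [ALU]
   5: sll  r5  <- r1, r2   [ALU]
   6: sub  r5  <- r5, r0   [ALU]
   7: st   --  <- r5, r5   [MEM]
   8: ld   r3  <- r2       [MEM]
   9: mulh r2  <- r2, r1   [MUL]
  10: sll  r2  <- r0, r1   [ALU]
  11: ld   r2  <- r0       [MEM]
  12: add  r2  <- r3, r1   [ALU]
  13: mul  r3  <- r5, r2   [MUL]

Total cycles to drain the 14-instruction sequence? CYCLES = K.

0. or @i0  | RAW r3
1. add and @i1&i2  | pair
2. sub or @i3&i4  | pair
3. sll @i5  | RAW+WAW r5
4. sub @i6  | RAW r5
5. st @i7  | no-port MEM/MEM
6. ld @i8  | no-port MEM/MUL
7. mulh @i9  | WAW r2
8. sll @i10  | WAW r2
9. ld @i11  | WAW r2
10. add @i12  | RAW r2
11. mul @i13  | tail

CYCLES = 12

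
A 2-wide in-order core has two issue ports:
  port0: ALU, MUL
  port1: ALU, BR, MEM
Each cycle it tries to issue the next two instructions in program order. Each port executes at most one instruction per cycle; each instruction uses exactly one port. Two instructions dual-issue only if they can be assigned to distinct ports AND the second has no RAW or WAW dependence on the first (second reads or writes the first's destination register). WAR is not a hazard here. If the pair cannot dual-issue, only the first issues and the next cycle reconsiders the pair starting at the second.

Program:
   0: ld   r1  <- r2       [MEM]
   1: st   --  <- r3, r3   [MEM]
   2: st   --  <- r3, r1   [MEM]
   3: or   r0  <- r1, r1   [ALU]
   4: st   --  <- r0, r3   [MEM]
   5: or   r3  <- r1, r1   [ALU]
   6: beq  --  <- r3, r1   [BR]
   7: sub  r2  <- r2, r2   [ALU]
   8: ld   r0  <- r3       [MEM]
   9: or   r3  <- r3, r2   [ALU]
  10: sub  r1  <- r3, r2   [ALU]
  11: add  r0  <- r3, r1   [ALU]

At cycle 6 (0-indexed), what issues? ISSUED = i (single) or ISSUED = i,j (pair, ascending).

  cy0 -> i0 (ld) no-port MEM/MEM
  cy1 -> i1 (st) no-port MEM/MEM
  cy2 -> i2/i3 (st/or) 2-wide
  cy3 -> i4/i5 (st/or) 2-wide
  cy4 -> i6/i7 (beq/sub) 2-wide
  cy5 -> i8/i9 (ld/or) 2-wide
  cy6 -> i10 (sub) RAW r1
  cy7 -> i11 (add) tail

ISSUED = 10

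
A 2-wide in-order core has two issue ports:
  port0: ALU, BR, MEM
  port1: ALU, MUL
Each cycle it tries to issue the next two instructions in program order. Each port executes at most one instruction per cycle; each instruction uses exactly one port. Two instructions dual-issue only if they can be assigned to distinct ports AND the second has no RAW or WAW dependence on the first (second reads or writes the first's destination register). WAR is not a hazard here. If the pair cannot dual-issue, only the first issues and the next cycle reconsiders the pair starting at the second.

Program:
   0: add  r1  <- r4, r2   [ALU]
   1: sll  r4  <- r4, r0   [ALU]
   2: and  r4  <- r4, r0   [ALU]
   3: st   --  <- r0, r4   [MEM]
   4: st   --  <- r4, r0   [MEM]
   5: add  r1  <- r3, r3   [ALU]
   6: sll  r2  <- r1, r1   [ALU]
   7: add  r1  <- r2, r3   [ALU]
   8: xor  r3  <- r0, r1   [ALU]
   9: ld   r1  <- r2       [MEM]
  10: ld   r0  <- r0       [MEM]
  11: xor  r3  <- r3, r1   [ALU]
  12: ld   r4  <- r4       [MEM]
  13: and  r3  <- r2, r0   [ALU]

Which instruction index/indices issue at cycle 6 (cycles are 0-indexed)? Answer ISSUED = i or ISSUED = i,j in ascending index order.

[0] i0+i1  add.ALU sll.ALU  -- pair
[1] i2  and.ALU  -- RAW r4
[2] i3  st.MEM  -- no-port MEM/MEM
[3] i4+i5  st.MEM add.ALU  -- pair
[4] i6  sll.ALU  -- RAW r2
[5] i7  add.ALU  -- RAW r1
[6] i8+i9  xor.ALU ld.MEM  -- pair
[7] i10+i11  ld.MEM xor.ALU  -- pair
[8] i12+i13  ld.MEM and.ALU  -- pair

ISSUED = 8,9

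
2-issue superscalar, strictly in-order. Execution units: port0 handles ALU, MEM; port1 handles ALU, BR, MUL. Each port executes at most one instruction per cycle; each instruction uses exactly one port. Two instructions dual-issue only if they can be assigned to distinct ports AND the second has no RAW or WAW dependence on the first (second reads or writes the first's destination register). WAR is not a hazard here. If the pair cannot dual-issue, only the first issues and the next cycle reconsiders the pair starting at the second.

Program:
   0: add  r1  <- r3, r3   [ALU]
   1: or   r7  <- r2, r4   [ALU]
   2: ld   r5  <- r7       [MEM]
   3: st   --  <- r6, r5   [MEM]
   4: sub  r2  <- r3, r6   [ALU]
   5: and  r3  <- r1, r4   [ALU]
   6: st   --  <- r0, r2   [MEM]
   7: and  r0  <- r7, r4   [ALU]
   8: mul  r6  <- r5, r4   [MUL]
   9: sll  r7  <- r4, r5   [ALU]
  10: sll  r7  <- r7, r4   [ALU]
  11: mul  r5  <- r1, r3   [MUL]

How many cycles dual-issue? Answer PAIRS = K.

#0 head=0: add;or i0+i1 dual
#1 head=2: ld i2 no-port MEM/MEM
#2 head=3: st;sub i3+i4 dual
#3 head=5: and;st i5+i6 dual
#4 head=7: and;mul i7+i8 dual
#5 head=9: sll i9 RAW+WAW r7
#6 head=10: sll;mul i10+i11 dual

PAIRS = 5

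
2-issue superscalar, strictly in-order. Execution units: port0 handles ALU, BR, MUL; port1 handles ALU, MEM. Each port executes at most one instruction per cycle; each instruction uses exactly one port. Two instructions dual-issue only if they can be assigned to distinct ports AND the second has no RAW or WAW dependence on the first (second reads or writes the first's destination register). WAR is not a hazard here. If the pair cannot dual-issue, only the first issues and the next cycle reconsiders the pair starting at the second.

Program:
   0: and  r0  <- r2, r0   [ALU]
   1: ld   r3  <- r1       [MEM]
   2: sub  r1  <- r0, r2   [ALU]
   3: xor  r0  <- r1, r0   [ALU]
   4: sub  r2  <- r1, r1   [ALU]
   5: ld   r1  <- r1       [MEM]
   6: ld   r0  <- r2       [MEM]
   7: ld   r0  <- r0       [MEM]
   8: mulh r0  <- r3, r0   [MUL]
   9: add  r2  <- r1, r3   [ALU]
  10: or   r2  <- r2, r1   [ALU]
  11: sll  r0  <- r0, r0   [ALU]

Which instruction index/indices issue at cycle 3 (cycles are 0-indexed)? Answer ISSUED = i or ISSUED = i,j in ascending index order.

c0: i0&i1 and.ALU/ld.MEM  dual
c1: i2 sub.ALU  RAW r1
c2: i3&i4 xor.ALU/sub.ALU  dual
c3: i5 ld.MEM  no-port MEM/MEM
c4: i6 ld.MEM  no-port MEM/MEM
c5: i7 ld.MEM  RAW+WAW r0
c6: i8&i9 mulh.MUL/add.ALU  dual
c7: i10&i11 or.ALU/sll.ALU  dual

ISSUED = 5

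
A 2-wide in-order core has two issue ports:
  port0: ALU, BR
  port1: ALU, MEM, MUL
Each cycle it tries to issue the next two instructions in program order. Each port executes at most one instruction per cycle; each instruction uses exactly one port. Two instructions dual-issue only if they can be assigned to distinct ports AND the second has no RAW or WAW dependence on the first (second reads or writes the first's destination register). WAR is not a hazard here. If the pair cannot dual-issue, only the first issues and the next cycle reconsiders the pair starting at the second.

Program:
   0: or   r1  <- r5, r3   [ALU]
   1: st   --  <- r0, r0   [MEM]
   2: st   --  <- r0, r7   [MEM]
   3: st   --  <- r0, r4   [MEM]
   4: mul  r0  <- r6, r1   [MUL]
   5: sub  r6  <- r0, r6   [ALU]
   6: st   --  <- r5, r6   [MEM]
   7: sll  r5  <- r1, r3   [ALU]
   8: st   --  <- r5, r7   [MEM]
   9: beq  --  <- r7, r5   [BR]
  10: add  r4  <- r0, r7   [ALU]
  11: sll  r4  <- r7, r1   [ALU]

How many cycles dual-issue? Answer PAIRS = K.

t=0 i0&i1:or.ALU/st.MEM ; dual
t=1 i2:st.MEM ; no-port MEM/MEM
t=2 i3:st.MEM ; no-port MEM/MUL
t=3 i4:mul.MUL ; RAW r0
t=4 i5:sub.ALU ; RAW r6
t=5 i6&i7:st.MEM/sll.ALU ; dual
t=6 i8&i9:st.MEM/beq.BR ; dual
t=7 i10:add.ALU ; WAW r4
t=8 i11:sll.ALU ; tail

PAIRS = 3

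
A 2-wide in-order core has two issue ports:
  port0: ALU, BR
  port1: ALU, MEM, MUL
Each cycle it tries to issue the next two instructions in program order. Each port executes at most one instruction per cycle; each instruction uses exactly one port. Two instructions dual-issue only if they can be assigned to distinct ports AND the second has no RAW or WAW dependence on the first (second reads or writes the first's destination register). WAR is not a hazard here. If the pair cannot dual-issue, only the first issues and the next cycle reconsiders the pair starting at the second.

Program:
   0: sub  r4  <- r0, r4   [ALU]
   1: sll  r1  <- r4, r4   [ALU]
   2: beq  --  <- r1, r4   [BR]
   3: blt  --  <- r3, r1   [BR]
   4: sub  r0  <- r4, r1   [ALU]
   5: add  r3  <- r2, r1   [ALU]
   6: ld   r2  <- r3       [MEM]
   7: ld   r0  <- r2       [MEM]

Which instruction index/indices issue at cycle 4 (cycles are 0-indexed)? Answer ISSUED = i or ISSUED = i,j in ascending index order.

0. sub.ALU @i0  | RAW r4
1. sll.ALU @i1  | RAW r1
2. beq.BR @i2  | no-port BR/BR
3. blt.BR sub.ALU @i3&i4  | pair
4. add.ALU @i5  | RAW r3
5. ld.MEM @i6  | no-port MEM/MEM
6. ld.MEM @i7  | tail

ISSUED = 5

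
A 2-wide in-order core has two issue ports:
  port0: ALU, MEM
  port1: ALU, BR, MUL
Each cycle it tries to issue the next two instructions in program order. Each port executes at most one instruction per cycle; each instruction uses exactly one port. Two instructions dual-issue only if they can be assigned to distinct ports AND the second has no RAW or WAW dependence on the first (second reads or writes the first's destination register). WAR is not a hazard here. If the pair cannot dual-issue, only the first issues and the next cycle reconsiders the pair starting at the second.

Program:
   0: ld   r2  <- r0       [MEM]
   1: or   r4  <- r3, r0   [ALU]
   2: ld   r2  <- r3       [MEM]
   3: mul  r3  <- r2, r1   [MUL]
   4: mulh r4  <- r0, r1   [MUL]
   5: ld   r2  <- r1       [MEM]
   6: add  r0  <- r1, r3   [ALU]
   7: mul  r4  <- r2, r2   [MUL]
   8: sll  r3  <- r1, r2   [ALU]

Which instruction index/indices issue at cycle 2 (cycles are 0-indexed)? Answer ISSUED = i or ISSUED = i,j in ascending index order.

ISSUED = 3

[0] i0+i1  ld or  -- 2-wide
[1] i2  ld  -- RAW r2
[2] i3  mul  -- no-port MUL/MUL
[3] i4+i5  mulh ld  -- 2-wide
[4] i6+i7  add mul  -- 2-wide
[5] i8  sll  -- tail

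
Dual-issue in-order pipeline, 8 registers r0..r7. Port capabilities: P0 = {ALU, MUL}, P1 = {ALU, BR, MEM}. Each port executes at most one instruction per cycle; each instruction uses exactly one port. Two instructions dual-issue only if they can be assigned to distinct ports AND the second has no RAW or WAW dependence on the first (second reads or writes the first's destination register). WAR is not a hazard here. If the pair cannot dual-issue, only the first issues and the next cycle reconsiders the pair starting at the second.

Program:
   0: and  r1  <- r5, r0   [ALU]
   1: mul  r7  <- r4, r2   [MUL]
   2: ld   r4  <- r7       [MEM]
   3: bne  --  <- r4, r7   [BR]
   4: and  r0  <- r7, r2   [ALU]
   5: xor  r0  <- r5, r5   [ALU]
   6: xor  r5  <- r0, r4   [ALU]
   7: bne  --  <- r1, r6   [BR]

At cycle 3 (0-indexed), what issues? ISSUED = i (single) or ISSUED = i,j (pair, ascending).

ISSUED = 5

[0] i0+i1  and/mul  -- pair
[1] i2  ld  -- no-port MEM/BR
[2] i3+i4  bne/and  -- pair
[3] i5  xor  -- RAW r0
[4] i6+i7  xor/bne  -- pair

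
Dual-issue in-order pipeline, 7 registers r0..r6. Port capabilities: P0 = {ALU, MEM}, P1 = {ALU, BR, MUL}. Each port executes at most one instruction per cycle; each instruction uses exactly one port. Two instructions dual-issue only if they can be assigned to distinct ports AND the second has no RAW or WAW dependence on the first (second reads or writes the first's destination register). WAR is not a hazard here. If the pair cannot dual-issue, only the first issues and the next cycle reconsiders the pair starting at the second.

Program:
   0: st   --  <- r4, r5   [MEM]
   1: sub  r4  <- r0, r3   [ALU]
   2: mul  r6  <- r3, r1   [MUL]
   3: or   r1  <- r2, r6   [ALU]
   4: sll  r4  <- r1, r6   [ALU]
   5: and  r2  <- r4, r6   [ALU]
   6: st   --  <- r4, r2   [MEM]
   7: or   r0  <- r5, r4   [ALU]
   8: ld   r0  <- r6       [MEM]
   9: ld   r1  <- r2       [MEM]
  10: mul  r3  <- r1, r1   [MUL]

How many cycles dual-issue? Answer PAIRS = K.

[0] i0+i1  st;sub  -- dual
[1] i2  mul  -- RAW r6
[2] i3  or  -- RAW r1
[3] i4  sll  -- RAW r4
[4] i5  and  -- RAW r2
[5] i6+i7  st;or  -- dual
[6] i8  ld  -- no-port MEM/MEM
[7] i9  ld  -- RAW r1
[8] i10  mul  -- tail

PAIRS = 2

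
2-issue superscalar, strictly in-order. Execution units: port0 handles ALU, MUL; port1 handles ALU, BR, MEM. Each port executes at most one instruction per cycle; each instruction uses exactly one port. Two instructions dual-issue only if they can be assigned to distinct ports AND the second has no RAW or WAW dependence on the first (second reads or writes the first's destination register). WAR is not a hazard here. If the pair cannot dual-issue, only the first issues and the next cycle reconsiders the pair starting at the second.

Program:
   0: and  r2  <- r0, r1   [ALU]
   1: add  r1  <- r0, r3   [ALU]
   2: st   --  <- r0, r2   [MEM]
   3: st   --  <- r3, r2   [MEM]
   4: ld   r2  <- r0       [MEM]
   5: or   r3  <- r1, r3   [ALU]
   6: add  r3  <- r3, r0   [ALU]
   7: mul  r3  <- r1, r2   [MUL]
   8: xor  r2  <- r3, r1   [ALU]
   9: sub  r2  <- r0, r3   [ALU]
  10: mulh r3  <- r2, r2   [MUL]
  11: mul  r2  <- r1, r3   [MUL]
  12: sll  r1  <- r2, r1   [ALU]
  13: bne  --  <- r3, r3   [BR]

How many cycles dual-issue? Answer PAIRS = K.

#0 head=0: and/add i0+i1 2-wide
#1 head=2: st i2 no-port MEM/MEM
#2 head=3: st i3 no-port MEM/MEM
#3 head=4: ld/or i4+i5 2-wide
#4 head=6: add i6 WAW r3
#5 head=7: mul i7 RAW r3
#6 head=8: xor i8 WAW r2
#7 head=9: sub i9 RAW r2
#8 head=10: mulh i10 no-port MUL/MUL
#9 head=11: mul i11 RAW r2
#10 head=12: sll/bne i12+i13 2-wide

PAIRS = 3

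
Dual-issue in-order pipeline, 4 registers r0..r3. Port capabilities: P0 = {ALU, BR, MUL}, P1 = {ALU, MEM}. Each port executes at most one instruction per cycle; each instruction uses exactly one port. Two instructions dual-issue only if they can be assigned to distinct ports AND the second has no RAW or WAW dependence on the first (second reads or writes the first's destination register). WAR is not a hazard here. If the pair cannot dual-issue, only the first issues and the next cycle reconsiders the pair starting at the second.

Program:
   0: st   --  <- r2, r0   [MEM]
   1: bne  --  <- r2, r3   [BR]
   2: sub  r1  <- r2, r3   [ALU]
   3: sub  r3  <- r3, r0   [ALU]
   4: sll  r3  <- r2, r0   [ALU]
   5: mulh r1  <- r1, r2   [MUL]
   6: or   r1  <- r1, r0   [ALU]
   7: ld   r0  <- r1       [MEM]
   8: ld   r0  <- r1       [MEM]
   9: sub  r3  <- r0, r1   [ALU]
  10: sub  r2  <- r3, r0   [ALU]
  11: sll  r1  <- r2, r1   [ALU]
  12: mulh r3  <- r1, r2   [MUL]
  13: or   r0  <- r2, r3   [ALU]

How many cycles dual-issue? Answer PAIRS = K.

0. st.MEM+bne.BR @i0+i1  | dual
1. sub.ALU+sub.ALU @i2+i3  | dual
2. sll.ALU+mulh.MUL @i4+i5  | dual
3. or.ALU @i6  | RAW r1
4. ld.MEM @i7  | no-port MEM/MEM
5. ld.MEM @i8  | RAW r0
6. sub.ALU @i9  | RAW r3
7. sub.ALU @i10  | RAW r2
8. sll.ALU @i11  | RAW r1
9. mulh.MUL @i12  | RAW r3
10. or.ALU @i13  | tail

PAIRS = 3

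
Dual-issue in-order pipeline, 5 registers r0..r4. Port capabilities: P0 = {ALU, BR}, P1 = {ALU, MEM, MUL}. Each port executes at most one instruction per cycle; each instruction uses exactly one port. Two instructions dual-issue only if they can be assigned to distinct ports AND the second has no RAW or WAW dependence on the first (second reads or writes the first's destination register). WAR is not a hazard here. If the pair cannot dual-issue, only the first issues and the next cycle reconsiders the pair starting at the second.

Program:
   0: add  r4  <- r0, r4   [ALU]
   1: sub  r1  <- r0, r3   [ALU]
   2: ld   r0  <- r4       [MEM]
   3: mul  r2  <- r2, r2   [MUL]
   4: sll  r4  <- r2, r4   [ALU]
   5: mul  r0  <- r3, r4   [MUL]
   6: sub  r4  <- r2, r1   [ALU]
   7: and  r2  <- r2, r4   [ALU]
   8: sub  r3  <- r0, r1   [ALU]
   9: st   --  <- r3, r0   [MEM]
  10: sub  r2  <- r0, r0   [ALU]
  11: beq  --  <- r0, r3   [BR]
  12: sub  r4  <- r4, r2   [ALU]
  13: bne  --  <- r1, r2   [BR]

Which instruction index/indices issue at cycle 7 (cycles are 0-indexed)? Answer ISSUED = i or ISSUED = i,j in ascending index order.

ISSUED = 11,12

t=0 i0/i1:add.ALU/sub.ALU ; dual
t=1 i2:ld.MEM ; no-port MEM/MUL
t=2 i3:mul.MUL ; RAW r2
t=3 i4:sll.ALU ; RAW r4
t=4 i5/i6:mul.MUL/sub.ALU ; dual
t=5 i7/i8:and.ALU/sub.ALU ; dual
t=6 i9/i10:st.MEM/sub.ALU ; dual
t=7 i11/i12:beq.BR/sub.ALU ; dual
t=8 i13:bne.BR ; tail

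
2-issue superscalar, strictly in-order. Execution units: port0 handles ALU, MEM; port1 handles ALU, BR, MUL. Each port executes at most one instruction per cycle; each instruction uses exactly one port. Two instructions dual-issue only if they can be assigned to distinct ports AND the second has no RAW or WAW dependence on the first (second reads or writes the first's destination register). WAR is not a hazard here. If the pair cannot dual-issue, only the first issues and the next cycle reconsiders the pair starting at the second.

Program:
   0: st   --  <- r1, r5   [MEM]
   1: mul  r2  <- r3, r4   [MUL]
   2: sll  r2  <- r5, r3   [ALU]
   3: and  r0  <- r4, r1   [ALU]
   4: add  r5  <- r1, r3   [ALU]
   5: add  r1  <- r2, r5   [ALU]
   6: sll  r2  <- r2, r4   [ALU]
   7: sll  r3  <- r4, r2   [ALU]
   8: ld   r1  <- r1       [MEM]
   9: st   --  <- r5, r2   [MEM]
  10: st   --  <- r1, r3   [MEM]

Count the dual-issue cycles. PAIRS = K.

t=0 i0&i1:st.MEM mul.MUL ; pair
t=1 i2&i3:sll.ALU and.ALU ; pair
t=2 i4:add.ALU ; RAW r5
t=3 i5&i6:add.ALU sll.ALU ; pair
t=4 i7&i8:sll.ALU ld.MEM ; pair
t=5 i9:st.MEM ; no-port MEM/MEM
t=6 i10:st.MEM ; tail

PAIRS = 4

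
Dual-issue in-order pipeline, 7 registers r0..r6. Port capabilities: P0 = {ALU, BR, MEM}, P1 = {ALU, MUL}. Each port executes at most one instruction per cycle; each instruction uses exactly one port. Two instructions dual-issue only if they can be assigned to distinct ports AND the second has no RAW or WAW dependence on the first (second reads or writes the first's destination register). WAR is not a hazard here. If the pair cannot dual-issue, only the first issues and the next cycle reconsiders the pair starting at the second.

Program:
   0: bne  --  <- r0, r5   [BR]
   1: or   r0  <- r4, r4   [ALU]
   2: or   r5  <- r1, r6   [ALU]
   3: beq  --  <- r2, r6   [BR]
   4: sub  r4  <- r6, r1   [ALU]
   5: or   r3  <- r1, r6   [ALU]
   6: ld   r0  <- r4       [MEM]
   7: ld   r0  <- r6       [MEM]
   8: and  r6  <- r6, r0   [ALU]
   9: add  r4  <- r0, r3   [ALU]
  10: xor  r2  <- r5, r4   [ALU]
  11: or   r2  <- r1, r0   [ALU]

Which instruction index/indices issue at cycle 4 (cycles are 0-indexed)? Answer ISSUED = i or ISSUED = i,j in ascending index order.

ISSUED = 7

t=0 i0+i1:bne+or ; pair
t=1 i2+i3:or+beq ; pair
t=2 i4+i5:sub+or ; pair
t=3 i6:ld ; no-port MEM/MEM
t=4 i7:ld ; RAW r0
t=5 i8+i9:and+add ; pair
t=6 i10:xor ; WAW r2
t=7 i11:or ; tail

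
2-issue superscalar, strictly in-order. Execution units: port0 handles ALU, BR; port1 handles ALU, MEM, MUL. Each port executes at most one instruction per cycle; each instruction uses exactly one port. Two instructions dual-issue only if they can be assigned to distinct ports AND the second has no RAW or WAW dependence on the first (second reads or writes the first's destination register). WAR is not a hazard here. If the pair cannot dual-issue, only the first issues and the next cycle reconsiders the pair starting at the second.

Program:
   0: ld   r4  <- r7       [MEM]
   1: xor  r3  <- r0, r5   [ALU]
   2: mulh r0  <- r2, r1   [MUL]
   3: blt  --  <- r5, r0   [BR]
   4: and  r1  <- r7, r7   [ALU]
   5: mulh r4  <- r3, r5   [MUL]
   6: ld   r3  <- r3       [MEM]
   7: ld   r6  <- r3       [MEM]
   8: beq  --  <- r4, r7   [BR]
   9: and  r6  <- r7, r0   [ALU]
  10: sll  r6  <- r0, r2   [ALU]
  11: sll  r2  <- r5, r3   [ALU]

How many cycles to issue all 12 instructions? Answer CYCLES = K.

  cy0 -> i0/i1 (ld+xor) pair
  cy1 -> i2 (mulh) RAW r0
  cy2 -> i3/i4 (blt+and) pair
  cy3 -> i5 (mulh) no-port MUL/MEM
  cy4 -> i6 (ld) no-port MEM/MEM
  cy5 -> i7/i8 (ld+beq) pair
  cy6 -> i9 (and) WAW r6
  cy7 -> i10/i11 (sll+sll) pair

CYCLES = 8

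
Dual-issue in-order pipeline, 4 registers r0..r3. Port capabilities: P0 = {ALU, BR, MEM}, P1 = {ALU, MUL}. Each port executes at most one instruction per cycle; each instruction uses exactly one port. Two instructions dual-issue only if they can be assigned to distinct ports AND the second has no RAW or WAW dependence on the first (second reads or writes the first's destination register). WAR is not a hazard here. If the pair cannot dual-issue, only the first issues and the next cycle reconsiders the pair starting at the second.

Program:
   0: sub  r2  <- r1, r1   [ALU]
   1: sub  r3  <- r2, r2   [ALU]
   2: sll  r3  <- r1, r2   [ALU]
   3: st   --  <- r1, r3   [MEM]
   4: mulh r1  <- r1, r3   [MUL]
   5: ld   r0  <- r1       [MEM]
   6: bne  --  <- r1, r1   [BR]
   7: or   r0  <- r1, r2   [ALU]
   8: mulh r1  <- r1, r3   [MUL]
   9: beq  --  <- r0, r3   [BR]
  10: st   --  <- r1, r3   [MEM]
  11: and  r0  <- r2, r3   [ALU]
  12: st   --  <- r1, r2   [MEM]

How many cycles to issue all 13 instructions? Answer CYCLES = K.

CYCLES = 9

#0 head=0: sub.ALU i0 RAW r2
#1 head=1: sub.ALU i1 WAW r3
#2 head=2: sll.ALU i2 RAW r3
#3 head=3: st.MEM/mulh.MUL i3,i4 2-wide
#4 head=5: ld.MEM i5 no-port MEM/BR
#5 head=6: bne.BR/or.ALU i6,i7 2-wide
#6 head=8: mulh.MUL/beq.BR i8,i9 2-wide
#7 head=10: st.MEM/and.ALU i10,i11 2-wide
#8 head=12: st.MEM i12 tail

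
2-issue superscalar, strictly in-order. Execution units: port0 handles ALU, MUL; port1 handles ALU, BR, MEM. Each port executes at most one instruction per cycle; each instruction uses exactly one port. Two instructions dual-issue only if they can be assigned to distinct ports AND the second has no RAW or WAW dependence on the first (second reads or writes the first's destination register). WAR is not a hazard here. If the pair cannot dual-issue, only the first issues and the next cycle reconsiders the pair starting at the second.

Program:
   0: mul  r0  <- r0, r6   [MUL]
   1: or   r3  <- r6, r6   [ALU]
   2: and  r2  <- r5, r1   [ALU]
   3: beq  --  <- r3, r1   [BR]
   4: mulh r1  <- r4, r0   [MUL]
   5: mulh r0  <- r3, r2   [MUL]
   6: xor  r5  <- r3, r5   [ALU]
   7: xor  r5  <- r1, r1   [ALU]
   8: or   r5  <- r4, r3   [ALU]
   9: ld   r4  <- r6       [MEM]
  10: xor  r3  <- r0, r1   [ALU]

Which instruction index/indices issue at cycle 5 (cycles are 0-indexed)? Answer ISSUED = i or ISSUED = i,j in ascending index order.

c0: i0+i1 mul/or  pair
c1: i2+i3 and/beq  pair
c2: i4 mulh  no-port MUL/MUL
c3: i5+i6 mulh/xor  pair
c4: i7 xor  WAW r5
c5: i8+i9 or/ld  pair
c6: i10 xor  tail

ISSUED = 8,9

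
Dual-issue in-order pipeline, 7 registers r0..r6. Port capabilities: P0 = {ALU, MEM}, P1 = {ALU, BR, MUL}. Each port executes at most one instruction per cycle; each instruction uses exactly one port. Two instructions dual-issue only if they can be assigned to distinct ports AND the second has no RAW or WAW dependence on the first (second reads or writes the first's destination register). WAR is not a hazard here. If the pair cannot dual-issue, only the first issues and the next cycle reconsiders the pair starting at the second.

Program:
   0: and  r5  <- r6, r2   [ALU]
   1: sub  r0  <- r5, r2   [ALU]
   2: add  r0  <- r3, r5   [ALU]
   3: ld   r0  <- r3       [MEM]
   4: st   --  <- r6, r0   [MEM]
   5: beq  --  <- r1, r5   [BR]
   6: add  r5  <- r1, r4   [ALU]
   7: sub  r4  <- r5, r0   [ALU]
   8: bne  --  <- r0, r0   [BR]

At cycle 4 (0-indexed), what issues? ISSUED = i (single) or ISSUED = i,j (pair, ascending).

  cy0 -> i0 (and.ALU) RAW r5
  cy1 -> i1 (sub.ALU) WAW r0
  cy2 -> i2 (add.ALU) WAW r0
  cy3 -> i3 (ld.MEM) no-port MEM/MEM
  cy4 -> i4+i5 (st.MEM+beq.BR) dual
  cy5 -> i6 (add.ALU) RAW r5
  cy6 -> i7+i8 (sub.ALU+bne.BR) dual

ISSUED = 4,5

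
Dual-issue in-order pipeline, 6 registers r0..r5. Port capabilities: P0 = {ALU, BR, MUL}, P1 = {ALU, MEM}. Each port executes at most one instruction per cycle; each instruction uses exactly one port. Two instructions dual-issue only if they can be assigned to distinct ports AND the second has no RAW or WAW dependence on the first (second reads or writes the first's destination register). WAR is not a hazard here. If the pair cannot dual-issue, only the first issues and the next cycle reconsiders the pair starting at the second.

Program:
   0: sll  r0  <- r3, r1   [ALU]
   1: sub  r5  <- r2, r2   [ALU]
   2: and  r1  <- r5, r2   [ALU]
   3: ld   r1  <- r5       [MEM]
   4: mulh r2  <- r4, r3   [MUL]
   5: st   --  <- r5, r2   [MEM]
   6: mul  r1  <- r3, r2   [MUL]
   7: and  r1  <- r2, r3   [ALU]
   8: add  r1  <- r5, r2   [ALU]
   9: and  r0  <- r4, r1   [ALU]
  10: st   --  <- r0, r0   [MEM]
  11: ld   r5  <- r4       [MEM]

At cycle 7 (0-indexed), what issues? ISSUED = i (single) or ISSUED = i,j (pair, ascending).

ISSUED = 10

t=0 i0/i1:sll.ALU sub.ALU ; dual
t=1 i2:and.ALU ; WAW r1
t=2 i3/i4:ld.MEM mulh.MUL ; dual
t=3 i5/i6:st.MEM mul.MUL ; dual
t=4 i7:and.ALU ; WAW r1
t=5 i8:add.ALU ; RAW r1
t=6 i9:and.ALU ; RAW r0
t=7 i10:st.MEM ; no-port MEM/MEM
t=8 i11:ld.MEM ; tail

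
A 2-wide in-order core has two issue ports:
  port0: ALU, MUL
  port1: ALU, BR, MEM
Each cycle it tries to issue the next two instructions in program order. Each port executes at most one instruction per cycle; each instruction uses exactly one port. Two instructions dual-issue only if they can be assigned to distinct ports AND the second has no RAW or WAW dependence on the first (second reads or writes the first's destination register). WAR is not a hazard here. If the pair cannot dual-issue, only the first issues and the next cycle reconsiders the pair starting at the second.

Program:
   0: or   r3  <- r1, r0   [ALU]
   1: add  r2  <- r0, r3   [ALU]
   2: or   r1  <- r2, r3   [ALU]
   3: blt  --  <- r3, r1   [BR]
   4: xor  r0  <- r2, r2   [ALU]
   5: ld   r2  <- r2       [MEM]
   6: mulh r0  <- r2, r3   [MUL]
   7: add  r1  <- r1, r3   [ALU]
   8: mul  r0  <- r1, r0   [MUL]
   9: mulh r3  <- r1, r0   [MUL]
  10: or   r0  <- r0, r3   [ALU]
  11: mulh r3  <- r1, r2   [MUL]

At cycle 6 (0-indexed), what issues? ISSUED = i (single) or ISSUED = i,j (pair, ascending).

t=0 i0:or.ALU ; RAW r3
t=1 i1:add.ALU ; RAW r2
t=2 i2:or.ALU ; RAW r1
t=3 i3&i4:blt.BR xor.ALU ; pair
t=4 i5:ld.MEM ; RAW r2
t=5 i6&i7:mulh.MUL add.ALU ; pair
t=6 i8:mul.MUL ; no-port MUL/MUL
t=7 i9:mulh.MUL ; RAW r3
t=8 i10&i11:or.ALU mulh.MUL ; pair

ISSUED = 8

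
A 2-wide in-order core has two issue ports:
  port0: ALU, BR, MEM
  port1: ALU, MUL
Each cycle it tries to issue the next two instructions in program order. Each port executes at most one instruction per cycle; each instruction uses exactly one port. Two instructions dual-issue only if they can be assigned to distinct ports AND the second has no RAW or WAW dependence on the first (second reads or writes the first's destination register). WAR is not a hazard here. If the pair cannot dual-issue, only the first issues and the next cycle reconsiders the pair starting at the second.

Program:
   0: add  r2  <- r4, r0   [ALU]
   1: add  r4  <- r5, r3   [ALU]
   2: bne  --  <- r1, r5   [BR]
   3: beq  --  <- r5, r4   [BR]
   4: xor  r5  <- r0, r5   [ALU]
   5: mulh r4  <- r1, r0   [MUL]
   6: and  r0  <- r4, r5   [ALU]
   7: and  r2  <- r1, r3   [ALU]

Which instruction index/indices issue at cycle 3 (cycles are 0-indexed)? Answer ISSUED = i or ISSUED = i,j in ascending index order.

ISSUED = 5

c0: i0&i1 add;add  pair
c1: i2 bne  no-port BR/BR
c2: i3&i4 beq;xor  pair
c3: i5 mulh  RAW r4
c4: i6&i7 and;and  pair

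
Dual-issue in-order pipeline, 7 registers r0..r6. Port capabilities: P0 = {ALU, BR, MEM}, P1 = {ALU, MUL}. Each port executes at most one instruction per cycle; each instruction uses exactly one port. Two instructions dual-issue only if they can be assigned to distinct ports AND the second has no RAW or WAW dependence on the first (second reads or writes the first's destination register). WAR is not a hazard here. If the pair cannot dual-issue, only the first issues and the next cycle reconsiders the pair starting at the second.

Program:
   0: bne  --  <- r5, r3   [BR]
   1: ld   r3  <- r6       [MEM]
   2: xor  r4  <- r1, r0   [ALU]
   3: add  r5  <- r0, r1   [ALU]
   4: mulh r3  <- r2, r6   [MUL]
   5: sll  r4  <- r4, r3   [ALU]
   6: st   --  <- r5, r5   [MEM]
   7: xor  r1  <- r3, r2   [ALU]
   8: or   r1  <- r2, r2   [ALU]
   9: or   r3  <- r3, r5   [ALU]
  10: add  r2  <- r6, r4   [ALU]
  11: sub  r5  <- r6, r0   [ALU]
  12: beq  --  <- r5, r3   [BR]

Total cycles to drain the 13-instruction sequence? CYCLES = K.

  cy0 -> i0 (bne) no-port BR/MEM
  cy1 -> i1&i2 (ld xor) 2-wide
  cy2 -> i3&i4 (add mulh) 2-wide
  cy3 -> i5&i6 (sll st) 2-wide
  cy4 -> i7 (xor) WAW r1
  cy5 -> i8&i9 (or or) 2-wide
  cy6 -> i10&i11 (add sub) 2-wide
  cy7 -> i12 (beq) tail

CYCLES = 8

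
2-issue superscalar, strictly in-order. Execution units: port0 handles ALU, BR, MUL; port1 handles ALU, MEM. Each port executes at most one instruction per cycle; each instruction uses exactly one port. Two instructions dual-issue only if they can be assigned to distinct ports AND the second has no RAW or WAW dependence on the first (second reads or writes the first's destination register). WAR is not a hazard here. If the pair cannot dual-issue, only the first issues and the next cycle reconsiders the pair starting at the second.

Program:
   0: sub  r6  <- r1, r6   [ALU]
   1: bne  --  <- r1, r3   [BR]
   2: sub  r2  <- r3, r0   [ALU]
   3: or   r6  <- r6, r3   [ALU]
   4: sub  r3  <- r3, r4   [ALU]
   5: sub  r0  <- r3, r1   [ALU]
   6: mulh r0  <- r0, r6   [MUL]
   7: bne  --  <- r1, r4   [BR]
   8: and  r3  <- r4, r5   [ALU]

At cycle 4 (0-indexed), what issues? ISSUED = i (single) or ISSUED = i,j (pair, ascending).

c0: i0&i1 sub+bne  dual
c1: i2&i3 sub+or  dual
c2: i4 sub  RAW r3
c3: i5 sub  RAW+WAW r0
c4: i6 mulh  no-port MUL/BR
c5: i7&i8 bne+and  dual

ISSUED = 6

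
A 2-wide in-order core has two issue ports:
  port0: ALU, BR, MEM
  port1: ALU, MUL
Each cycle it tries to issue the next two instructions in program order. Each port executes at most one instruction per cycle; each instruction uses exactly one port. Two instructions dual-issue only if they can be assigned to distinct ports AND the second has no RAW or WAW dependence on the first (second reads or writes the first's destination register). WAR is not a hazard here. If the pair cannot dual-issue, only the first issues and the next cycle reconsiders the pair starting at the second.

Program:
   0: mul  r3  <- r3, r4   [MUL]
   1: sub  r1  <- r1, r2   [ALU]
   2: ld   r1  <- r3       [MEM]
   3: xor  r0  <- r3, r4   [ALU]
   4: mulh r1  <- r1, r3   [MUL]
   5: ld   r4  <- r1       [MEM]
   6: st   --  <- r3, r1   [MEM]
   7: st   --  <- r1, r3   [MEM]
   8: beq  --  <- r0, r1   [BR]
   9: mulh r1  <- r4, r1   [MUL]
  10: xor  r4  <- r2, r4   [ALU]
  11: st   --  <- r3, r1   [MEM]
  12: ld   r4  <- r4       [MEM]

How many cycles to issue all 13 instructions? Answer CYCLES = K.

0. mul sub @i0+i1  | pair
1. ld xor @i2+i3  | pair
2. mulh @i4  | RAW r1
3. ld @i5  | no-port MEM/MEM
4. st @i6  | no-port MEM/MEM
5. st @i7  | no-port MEM/BR
6. beq mulh @i8+i9  | pair
7. xor st @i10+i11  | pair
8. ld @i12  | tail

CYCLES = 9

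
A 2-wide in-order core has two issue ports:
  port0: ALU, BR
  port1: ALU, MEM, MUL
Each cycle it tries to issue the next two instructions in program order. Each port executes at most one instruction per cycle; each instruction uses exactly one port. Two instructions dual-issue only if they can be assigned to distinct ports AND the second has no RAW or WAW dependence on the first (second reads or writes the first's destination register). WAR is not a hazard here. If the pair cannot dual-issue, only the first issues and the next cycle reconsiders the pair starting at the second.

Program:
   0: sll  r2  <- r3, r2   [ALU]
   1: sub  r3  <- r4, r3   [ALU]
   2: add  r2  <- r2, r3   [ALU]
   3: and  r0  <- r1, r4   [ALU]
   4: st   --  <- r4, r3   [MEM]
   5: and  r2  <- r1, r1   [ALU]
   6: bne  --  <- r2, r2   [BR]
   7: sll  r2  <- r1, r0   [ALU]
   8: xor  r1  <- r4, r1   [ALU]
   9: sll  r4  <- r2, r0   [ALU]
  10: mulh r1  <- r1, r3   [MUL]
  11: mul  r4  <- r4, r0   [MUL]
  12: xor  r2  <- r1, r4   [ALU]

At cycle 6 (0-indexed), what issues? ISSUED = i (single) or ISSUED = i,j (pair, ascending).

ISSUED = 11

#0 head=0: sll.ALU sub.ALU i0&i1 pair
#1 head=2: add.ALU and.ALU i2&i3 pair
#2 head=4: st.MEM and.ALU i4&i5 pair
#3 head=6: bne.BR sll.ALU i6&i7 pair
#4 head=8: xor.ALU sll.ALU i8&i9 pair
#5 head=10: mulh.MUL i10 no-port MUL/MUL
#6 head=11: mul.MUL i11 RAW r4
#7 head=12: xor.ALU i12 tail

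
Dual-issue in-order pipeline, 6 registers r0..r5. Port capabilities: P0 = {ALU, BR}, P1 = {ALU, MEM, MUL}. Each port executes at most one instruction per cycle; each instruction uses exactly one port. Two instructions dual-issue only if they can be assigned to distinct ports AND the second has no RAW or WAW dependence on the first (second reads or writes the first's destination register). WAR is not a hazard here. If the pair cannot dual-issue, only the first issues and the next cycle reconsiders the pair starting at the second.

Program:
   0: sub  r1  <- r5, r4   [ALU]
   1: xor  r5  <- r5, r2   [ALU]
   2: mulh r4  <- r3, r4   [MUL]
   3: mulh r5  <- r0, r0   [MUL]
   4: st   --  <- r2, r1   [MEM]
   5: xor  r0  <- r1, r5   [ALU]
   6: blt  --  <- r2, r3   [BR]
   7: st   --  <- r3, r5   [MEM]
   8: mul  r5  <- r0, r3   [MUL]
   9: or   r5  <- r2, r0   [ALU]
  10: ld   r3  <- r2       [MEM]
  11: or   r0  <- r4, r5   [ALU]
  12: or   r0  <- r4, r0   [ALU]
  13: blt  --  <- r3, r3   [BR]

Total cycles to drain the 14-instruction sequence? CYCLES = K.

CYCLES = 9

c0: i0,i1 sub.ALU;xor.ALU  pair
c1: i2 mulh.MUL  no-port MUL/MUL
c2: i3 mulh.MUL  no-port MUL/MEM
c3: i4,i5 st.MEM;xor.ALU  pair
c4: i6,i7 blt.BR;st.MEM  pair
c5: i8 mul.MUL  WAW r5
c6: i9,i10 or.ALU;ld.MEM  pair
c7: i11 or.ALU  RAW+WAW r0
c8: i12,i13 or.ALU;blt.BR  pair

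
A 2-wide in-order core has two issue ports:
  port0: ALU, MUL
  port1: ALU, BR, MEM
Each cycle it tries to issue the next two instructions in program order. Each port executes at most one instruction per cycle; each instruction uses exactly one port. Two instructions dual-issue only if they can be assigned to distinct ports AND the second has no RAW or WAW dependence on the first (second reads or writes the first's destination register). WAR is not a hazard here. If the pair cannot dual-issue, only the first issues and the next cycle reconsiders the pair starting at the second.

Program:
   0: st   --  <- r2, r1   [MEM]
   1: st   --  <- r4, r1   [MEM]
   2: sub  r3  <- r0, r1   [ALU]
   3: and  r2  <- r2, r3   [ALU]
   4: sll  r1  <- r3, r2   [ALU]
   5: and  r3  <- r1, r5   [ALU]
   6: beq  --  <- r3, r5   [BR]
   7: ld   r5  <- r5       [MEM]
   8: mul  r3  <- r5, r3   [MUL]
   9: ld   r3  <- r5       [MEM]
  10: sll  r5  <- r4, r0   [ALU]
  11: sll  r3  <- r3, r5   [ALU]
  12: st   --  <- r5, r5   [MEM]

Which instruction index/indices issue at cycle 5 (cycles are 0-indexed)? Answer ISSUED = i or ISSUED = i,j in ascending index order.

ISSUED = 6

#0 head=0: st i0 no-port MEM/MEM
#1 head=1: st sub i1+i2 pair
#2 head=3: and i3 RAW r2
#3 head=4: sll i4 RAW r1
#4 head=5: and i5 RAW r3
#5 head=6: beq i6 no-port BR/MEM
#6 head=7: ld i7 RAW r5
#7 head=8: mul i8 WAW r3
#8 head=9: ld sll i9+i10 pair
#9 head=11: sll st i11+i12 pair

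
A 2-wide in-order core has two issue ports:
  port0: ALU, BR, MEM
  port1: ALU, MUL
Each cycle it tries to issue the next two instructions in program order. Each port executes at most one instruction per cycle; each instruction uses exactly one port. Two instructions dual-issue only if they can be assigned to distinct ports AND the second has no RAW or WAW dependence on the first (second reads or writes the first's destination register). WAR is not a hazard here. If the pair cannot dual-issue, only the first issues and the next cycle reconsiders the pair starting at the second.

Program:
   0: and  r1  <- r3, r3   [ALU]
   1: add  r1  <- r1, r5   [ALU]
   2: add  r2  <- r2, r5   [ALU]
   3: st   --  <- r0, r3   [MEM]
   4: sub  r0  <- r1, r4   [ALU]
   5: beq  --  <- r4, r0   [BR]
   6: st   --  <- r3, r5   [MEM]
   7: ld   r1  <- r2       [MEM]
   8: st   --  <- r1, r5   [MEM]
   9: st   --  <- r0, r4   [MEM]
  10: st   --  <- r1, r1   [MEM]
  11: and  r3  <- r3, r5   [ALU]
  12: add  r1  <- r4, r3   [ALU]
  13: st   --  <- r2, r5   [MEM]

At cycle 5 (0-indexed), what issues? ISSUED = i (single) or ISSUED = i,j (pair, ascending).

[0] i0  and  -- RAW+WAW r1
[1] i1+i2  add/add  -- pair
[2] i3+i4  st/sub  -- pair
[3] i5  beq  -- no-port BR/MEM
[4] i6  st  -- no-port MEM/MEM
[5] i7  ld  -- no-port MEM/MEM
[6] i8  st  -- no-port MEM/MEM
[7] i9  st  -- no-port MEM/MEM
[8] i10+i11  st/and  -- pair
[9] i12+i13  add/st  -- pair

ISSUED = 7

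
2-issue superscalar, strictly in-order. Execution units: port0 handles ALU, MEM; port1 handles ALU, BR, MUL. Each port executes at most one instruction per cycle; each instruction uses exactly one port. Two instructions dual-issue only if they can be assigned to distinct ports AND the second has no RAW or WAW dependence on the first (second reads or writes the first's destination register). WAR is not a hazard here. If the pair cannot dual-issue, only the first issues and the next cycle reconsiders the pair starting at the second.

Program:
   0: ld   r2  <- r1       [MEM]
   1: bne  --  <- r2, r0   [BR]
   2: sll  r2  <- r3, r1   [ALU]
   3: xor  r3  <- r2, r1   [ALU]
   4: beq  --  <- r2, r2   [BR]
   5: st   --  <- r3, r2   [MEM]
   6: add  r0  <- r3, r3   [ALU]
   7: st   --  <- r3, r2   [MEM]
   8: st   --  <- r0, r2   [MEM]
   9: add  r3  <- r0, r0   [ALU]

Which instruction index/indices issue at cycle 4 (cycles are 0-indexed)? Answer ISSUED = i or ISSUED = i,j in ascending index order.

ISSUED = 7

t=0 i0:ld ; RAW r2
t=1 i1&i2:bne;sll ; dual
t=2 i3&i4:xor;beq ; dual
t=3 i5&i6:st;add ; dual
t=4 i7:st ; no-port MEM/MEM
t=5 i8&i9:st;add ; dual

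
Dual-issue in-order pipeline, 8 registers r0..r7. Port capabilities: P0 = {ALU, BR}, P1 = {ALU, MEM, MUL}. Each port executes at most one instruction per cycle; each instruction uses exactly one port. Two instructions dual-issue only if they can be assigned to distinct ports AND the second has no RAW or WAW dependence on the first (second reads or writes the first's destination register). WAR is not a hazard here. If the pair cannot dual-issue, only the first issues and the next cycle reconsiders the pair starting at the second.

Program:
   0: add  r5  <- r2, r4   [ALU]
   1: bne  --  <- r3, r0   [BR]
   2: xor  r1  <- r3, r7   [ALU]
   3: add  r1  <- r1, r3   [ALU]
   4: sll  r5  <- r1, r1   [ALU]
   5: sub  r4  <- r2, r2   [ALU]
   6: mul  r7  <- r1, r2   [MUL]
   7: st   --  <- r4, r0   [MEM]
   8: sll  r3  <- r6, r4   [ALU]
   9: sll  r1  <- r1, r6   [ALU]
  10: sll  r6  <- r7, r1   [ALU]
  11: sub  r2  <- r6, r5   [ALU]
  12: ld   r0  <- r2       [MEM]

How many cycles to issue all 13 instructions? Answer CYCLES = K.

  cy0 -> i0+i1 (add.ALU;bne.BR) dual
  cy1 -> i2 (xor.ALU) RAW+WAW r1
  cy2 -> i3 (add.ALU) RAW r1
  cy3 -> i4+i5 (sll.ALU;sub.ALU) dual
  cy4 -> i6 (mul.MUL) no-port MUL/MEM
  cy5 -> i7+i8 (st.MEM;sll.ALU) dual
  cy6 -> i9 (sll.ALU) RAW r1
  cy7 -> i10 (sll.ALU) RAW r6
  cy8 -> i11 (sub.ALU) RAW r2
  cy9 -> i12 (ld.MEM) tail

CYCLES = 10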